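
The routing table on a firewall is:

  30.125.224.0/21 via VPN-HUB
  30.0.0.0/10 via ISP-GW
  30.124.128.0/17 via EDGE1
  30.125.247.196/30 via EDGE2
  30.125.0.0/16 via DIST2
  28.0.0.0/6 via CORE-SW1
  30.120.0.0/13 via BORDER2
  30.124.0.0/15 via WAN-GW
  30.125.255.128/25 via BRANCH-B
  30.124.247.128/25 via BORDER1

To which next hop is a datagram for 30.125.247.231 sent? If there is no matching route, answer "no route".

Routes whose prefix contains 30.125.247.231:
  28.0.0.0/6 (28.0.0.0 - 31.255.255.255) -> CORE-SW1
  30.120.0.0/13 (30.120.0.0 - 30.127.255.255) -> BORDER2
  30.124.0.0/15 (30.124.0.0 - 30.125.255.255) -> WAN-GW
  30.125.0.0/16 (30.125.0.0 - 30.125.255.255) -> DIST2
More-specific entries that do NOT match:
  30.125.247.196/30 (30.125.247.196 - 30.125.247.199) does not contain 30.125.247.231
  30.125.255.128/25 (30.125.255.128 - 30.125.255.255) does not contain 30.125.247.231
  30.124.247.128/25 (30.124.247.128 - 30.124.247.255) does not contain 30.125.247.231
  30.125.224.0/21 (30.125.224.0 - 30.125.231.255) does not contain 30.125.247.231
  30.124.128.0/17 (30.124.128.0 - 30.124.255.255) does not contain 30.125.247.231
Longest matching prefix is /16 -> next hop DIST2.

DIST2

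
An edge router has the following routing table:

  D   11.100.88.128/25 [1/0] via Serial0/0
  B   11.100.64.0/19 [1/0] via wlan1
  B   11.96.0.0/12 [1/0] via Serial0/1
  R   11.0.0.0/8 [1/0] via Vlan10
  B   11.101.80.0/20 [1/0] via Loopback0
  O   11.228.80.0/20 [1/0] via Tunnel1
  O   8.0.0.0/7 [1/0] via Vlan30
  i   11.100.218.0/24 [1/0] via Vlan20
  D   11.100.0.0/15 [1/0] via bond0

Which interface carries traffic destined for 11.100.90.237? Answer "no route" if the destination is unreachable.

wlan1

Routes whose prefix contains 11.100.90.237:
  11.0.0.0/8 (11.0.0.0 - 11.255.255.255) -> Vlan10
  11.96.0.0/12 (11.96.0.0 - 11.111.255.255) -> Serial0/1
  11.100.0.0/15 (11.100.0.0 - 11.101.255.255) -> bond0
  11.100.64.0/19 (11.100.64.0 - 11.100.95.255) -> wlan1
More-specific entries that do NOT match:
  11.100.88.128/25 (11.100.88.128 - 11.100.88.255) does not contain 11.100.90.237
  11.100.218.0/24 (11.100.218.0 - 11.100.218.255) does not contain 11.100.90.237
  11.101.80.0/20 (11.101.80.0 - 11.101.95.255) does not contain 11.100.90.237
  11.228.80.0/20 (11.228.80.0 - 11.228.95.255) does not contain 11.100.90.237
Longest matching prefix is /19 -> interface wlan1.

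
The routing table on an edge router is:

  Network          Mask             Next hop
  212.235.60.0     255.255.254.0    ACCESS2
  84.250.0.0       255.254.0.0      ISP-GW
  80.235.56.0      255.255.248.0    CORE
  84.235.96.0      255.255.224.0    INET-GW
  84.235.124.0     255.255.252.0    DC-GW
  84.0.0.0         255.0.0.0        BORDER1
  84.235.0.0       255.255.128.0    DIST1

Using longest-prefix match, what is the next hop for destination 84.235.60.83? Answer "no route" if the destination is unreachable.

Routes whose prefix contains 84.235.60.83:
  84.0.0.0/8 (84.0.0.0 - 84.255.255.255) -> BORDER1
  84.235.0.0/17 (84.235.0.0 - 84.235.127.255) -> DIST1
More-specific entries that do NOT match:
  212.235.60.0/23 (212.235.60.0 - 212.235.61.255) does not contain 84.235.60.83
  84.235.124.0/22 (84.235.124.0 - 84.235.127.255) does not contain 84.235.60.83
  80.235.56.0/21 (80.235.56.0 - 80.235.63.255) does not contain 84.235.60.83
  84.235.96.0/19 (84.235.96.0 - 84.235.127.255) does not contain 84.235.60.83
Longest matching prefix is /17 -> next hop DIST1.

DIST1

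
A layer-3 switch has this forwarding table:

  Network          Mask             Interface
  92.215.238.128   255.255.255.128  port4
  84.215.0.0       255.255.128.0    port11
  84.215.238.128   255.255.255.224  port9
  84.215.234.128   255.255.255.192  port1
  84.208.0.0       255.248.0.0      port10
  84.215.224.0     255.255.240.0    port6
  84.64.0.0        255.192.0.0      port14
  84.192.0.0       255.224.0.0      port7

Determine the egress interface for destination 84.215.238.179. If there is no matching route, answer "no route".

port6

Routes whose prefix contains 84.215.238.179:
  84.192.0.0/11 (84.192.0.0 - 84.223.255.255) -> port7
  84.208.0.0/13 (84.208.0.0 - 84.215.255.255) -> port10
  84.215.224.0/20 (84.215.224.0 - 84.215.239.255) -> port6
More-specific entries that do NOT match:
  84.215.238.128/27 (84.215.238.128 - 84.215.238.159) does not contain 84.215.238.179
  84.215.234.128/26 (84.215.234.128 - 84.215.234.191) does not contain 84.215.238.179
  92.215.238.128/25 (92.215.238.128 - 92.215.238.255) does not contain 84.215.238.179
Longest matching prefix is /20 -> interface port6.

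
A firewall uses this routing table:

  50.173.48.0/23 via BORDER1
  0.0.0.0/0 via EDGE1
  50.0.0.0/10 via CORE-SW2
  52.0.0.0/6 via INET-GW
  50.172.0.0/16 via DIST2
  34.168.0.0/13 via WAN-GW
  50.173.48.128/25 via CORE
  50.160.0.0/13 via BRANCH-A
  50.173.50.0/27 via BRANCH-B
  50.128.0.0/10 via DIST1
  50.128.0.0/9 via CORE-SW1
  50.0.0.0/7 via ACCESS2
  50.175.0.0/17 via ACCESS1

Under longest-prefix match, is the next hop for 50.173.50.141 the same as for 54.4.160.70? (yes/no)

no

50.173.50.141: longest match 50.128.0.0/10 -> DIST1
54.4.160.70: longest match 52.0.0.0/6 -> INET-GW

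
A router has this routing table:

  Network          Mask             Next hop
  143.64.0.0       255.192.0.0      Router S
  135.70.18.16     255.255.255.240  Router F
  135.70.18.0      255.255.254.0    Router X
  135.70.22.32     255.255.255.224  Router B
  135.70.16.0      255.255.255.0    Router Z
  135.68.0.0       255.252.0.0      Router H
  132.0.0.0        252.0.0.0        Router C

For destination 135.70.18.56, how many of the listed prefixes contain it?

3

Prefixes containing 135.70.18.56:
  132.0.0.0/6 (132.0.0.0 - 135.255.255.255)
  135.68.0.0/14 (135.68.0.0 - 135.71.255.255)
  135.70.18.0/23 (135.70.18.0 - 135.70.19.255)
Total matching entries: 3.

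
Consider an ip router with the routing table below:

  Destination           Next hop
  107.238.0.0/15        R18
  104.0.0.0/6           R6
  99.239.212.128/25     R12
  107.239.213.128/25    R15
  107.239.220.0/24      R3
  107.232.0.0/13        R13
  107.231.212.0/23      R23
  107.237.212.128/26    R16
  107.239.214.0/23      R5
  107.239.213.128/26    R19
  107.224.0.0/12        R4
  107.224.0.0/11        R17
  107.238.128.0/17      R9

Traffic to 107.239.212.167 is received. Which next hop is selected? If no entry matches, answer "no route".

Routes whose prefix contains 107.239.212.167:
  104.0.0.0/6 (104.0.0.0 - 107.255.255.255) -> R6
  107.224.0.0/11 (107.224.0.0 - 107.255.255.255) -> R17
  107.224.0.0/12 (107.224.0.0 - 107.239.255.255) -> R4
  107.232.0.0/13 (107.232.0.0 - 107.239.255.255) -> R13
  107.238.0.0/15 (107.238.0.0 - 107.239.255.255) -> R18
More-specific entries that do NOT match:
  107.237.212.128/26 (107.237.212.128 - 107.237.212.191) does not contain 107.239.212.167
  107.239.213.128/26 (107.239.213.128 - 107.239.213.191) does not contain 107.239.212.167
  99.239.212.128/25 (99.239.212.128 - 99.239.212.255) does not contain 107.239.212.167
  107.239.213.128/25 (107.239.213.128 - 107.239.213.255) does not contain 107.239.212.167
  107.239.220.0/24 (107.239.220.0 - 107.239.220.255) does not contain 107.239.212.167
  107.231.212.0/23 (107.231.212.0 - 107.231.213.255) does not contain 107.239.212.167
  107.239.214.0/23 (107.239.214.0 - 107.239.215.255) does not contain 107.239.212.167
  107.238.128.0/17 (107.238.128.0 - 107.238.255.255) does not contain 107.239.212.167
Longest matching prefix is /15 -> next hop R18.

R18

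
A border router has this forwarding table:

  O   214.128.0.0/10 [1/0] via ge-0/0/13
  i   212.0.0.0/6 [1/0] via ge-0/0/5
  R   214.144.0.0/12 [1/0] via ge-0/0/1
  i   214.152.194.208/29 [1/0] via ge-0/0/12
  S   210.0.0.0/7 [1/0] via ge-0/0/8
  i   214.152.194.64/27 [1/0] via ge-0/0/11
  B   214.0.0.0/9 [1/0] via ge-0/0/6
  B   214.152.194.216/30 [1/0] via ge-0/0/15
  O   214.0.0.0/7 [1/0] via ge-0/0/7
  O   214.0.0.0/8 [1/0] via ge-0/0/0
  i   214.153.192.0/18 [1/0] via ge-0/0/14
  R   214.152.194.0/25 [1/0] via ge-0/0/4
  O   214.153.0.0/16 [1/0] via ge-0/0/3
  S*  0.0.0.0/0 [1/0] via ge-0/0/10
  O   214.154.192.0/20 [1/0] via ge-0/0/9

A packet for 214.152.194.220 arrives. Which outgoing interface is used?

ge-0/0/1

Routes whose prefix contains 214.152.194.220:
  0.0.0.0/0 (default, matches everything) -> ge-0/0/10
  212.0.0.0/6 (212.0.0.0 - 215.255.255.255) -> ge-0/0/5
  214.0.0.0/7 (214.0.0.0 - 215.255.255.255) -> ge-0/0/7
  214.0.0.0/8 (214.0.0.0 - 214.255.255.255) -> ge-0/0/0
  214.128.0.0/10 (214.128.0.0 - 214.191.255.255) -> ge-0/0/13
  214.144.0.0/12 (214.144.0.0 - 214.159.255.255) -> ge-0/0/1
More-specific entries that do NOT match:
  214.152.194.216/30 (214.152.194.216 - 214.152.194.219) does not contain 214.152.194.220
  214.152.194.208/29 (214.152.194.208 - 214.152.194.215) does not contain 214.152.194.220
  214.152.194.64/27 (214.152.194.64 - 214.152.194.95) does not contain 214.152.194.220
  214.152.194.0/25 (214.152.194.0 - 214.152.194.127) does not contain 214.152.194.220
  214.154.192.0/20 (214.154.192.0 - 214.154.207.255) does not contain 214.152.194.220
  214.153.192.0/18 (214.153.192.0 - 214.153.255.255) does not contain 214.152.194.220
  214.153.0.0/16 (214.153.0.0 - 214.153.255.255) does not contain 214.152.194.220
Longest matching prefix is /12 -> interface ge-0/0/1.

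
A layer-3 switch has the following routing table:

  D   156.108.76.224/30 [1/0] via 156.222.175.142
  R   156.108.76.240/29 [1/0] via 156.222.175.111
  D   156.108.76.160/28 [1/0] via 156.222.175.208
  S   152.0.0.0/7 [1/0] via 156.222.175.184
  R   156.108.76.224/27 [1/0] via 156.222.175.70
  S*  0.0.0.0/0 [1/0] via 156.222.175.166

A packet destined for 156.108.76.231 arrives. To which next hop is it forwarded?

156.222.175.70

Routes whose prefix contains 156.108.76.231:
  0.0.0.0/0 (default, matches everything) -> 156.222.175.166
  156.108.76.224/27 (156.108.76.224 - 156.108.76.255) -> 156.222.175.70
More-specific entries that do NOT match:
  156.108.76.224/30 (156.108.76.224 - 156.108.76.227) does not contain 156.108.76.231
  156.108.76.240/29 (156.108.76.240 - 156.108.76.247) does not contain 156.108.76.231
  156.108.76.160/28 (156.108.76.160 - 156.108.76.175) does not contain 156.108.76.231
Longest matching prefix is /27 -> next hop 156.222.175.70.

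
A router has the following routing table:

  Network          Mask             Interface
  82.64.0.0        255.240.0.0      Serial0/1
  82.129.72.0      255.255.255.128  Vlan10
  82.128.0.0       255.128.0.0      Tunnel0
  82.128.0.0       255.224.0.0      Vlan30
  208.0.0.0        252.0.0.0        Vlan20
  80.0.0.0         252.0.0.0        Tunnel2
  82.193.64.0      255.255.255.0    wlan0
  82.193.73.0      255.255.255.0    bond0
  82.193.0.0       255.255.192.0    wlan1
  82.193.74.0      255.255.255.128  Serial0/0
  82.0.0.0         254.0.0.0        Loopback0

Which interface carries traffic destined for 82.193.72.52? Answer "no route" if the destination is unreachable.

Tunnel0

Routes whose prefix contains 82.193.72.52:
  80.0.0.0/6 (80.0.0.0 - 83.255.255.255) -> Tunnel2
  82.0.0.0/7 (82.0.0.0 - 83.255.255.255) -> Loopback0
  82.128.0.0/9 (82.128.0.0 - 82.255.255.255) -> Tunnel0
More-specific entries that do NOT match:
  82.129.72.0/25 (82.129.72.0 - 82.129.72.127) does not contain 82.193.72.52
  82.193.74.0/25 (82.193.74.0 - 82.193.74.127) does not contain 82.193.72.52
  82.193.64.0/24 (82.193.64.0 - 82.193.64.255) does not contain 82.193.72.52
  82.193.73.0/24 (82.193.73.0 - 82.193.73.255) does not contain 82.193.72.52
  82.193.0.0/18 (82.193.0.0 - 82.193.63.255) does not contain 82.193.72.52
  82.64.0.0/12 (82.64.0.0 - 82.79.255.255) does not contain 82.193.72.52
  82.128.0.0/11 (82.128.0.0 - 82.159.255.255) does not contain 82.193.72.52
Longest matching prefix is /9 -> interface Tunnel0.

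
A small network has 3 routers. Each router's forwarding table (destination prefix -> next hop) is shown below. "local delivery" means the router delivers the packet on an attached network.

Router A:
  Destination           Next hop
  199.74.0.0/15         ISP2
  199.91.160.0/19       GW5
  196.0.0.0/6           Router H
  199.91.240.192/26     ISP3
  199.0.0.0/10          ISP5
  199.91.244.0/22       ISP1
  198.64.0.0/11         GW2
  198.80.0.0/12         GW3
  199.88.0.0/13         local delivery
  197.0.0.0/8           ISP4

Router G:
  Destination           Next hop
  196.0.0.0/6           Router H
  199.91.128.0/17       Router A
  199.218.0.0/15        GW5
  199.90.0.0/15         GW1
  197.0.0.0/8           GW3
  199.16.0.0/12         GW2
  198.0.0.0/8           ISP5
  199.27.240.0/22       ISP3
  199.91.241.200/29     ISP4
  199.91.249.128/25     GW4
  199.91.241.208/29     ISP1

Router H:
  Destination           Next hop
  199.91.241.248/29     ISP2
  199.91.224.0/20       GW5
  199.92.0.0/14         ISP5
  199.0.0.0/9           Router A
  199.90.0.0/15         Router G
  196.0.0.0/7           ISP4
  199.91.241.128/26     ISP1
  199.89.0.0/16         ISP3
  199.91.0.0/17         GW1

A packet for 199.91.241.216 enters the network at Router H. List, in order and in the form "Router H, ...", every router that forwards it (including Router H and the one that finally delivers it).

At Router H: longest match for 199.91.241.216 is 199.90.0.0/15 -> Router G
At Router G: longest match for 199.91.241.216 is 199.91.128.0/17 -> Router A
At Router A: longest match for 199.91.241.216 is 199.88.0.0/13 -> local delivery

Router H, Router G, Router A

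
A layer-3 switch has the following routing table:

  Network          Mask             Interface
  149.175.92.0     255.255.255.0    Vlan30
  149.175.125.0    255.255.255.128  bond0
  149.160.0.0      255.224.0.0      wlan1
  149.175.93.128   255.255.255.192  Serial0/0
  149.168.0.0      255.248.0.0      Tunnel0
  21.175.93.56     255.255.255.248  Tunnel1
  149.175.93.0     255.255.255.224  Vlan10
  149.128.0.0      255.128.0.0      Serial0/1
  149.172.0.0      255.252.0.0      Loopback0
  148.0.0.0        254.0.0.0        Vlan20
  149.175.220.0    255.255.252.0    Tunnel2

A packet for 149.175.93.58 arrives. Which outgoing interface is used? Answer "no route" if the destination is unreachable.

Routes whose prefix contains 149.175.93.58:
  148.0.0.0/7 (148.0.0.0 - 149.255.255.255) -> Vlan20
  149.128.0.0/9 (149.128.0.0 - 149.255.255.255) -> Serial0/1
  149.160.0.0/11 (149.160.0.0 - 149.191.255.255) -> wlan1
  149.168.0.0/13 (149.168.0.0 - 149.175.255.255) -> Tunnel0
  149.172.0.0/14 (149.172.0.0 - 149.175.255.255) -> Loopback0
More-specific entries that do NOT match:
  21.175.93.56/29 (21.175.93.56 - 21.175.93.63) does not contain 149.175.93.58
  149.175.93.0/27 (149.175.93.0 - 149.175.93.31) does not contain 149.175.93.58
  149.175.93.128/26 (149.175.93.128 - 149.175.93.191) does not contain 149.175.93.58
  149.175.125.0/25 (149.175.125.0 - 149.175.125.127) does not contain 149.175.93.58
  149.175.92.0/24 (149.175.92.0 - 149.175.92.255) does not contain 149.175.93.58
  149.175.220.0/22 (149.175.220.0 - 149.175.223.255) does not contain 149.175.93.58
Longest matching prefix is /14 -> interface Loopback0.

Loopback0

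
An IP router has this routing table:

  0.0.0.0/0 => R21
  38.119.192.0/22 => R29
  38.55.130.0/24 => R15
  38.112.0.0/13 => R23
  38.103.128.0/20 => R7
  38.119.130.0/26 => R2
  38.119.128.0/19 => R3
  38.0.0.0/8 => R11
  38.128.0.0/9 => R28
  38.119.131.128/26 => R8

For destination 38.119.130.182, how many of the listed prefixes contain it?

Prefixes containing 38.119.130.182:
  0.0.0.0/0 (default, matches everything)
  38.0.0.0/8 (38.0.0.0 - 38.255.255.255)
  38.112.0.0/13 (38.112.0.0 - 38.119.255.255)
  38.119.128.0/19 (38.119.128.0 - 38.119.159.255)
Total matching entries: 4.

4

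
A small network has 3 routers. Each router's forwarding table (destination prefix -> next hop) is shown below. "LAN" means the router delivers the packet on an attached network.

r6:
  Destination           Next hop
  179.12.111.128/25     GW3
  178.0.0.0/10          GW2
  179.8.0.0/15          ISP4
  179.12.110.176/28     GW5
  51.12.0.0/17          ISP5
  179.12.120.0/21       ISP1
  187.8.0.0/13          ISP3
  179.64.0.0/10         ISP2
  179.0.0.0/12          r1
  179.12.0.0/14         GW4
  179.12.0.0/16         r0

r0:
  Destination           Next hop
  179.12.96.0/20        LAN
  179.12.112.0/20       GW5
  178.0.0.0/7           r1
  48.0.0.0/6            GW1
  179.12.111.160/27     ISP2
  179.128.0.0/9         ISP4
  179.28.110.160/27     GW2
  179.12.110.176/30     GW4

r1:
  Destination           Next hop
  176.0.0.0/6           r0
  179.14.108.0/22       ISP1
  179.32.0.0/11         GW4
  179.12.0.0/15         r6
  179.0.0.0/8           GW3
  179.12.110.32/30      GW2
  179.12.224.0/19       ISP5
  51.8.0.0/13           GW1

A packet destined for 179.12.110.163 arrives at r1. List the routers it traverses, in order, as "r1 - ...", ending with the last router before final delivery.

r1 - r6 - r0

At r1: longest match for 179.12.110.163 is 179.12.0.0/15 -> r6
At r6: longest match for 179.12.110.163 is 179.12.0.0/16 -> r0
At r0: longest match for 179.12.110.163 is 179.12.96.0/20 -> LAN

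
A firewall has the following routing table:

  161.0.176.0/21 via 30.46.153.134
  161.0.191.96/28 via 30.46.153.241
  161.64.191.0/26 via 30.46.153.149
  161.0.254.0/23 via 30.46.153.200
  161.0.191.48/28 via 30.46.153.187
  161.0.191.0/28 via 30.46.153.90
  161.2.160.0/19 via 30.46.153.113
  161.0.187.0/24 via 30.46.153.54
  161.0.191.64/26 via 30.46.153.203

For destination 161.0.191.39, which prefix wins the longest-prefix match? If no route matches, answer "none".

none

161.0.191.39 is outside every listed prefix and there is no default route.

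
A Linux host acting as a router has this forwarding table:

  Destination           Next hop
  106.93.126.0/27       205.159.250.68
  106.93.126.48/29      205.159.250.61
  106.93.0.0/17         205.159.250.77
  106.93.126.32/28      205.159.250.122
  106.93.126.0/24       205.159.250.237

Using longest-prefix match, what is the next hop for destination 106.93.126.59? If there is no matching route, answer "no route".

205.159.250.237

Routes whose prefix contains 106.93.126.59:
  106.93.0.0/17 (106.93.0.0 - 106.93.127.255) -> 205.159.250.77
  106.93.126.0/24 (106.93.126.0 - 106.93.126.255) -> 205.159.250.237
More-specific entries that do NOT match:
  106.93.126.48/29 (106.93.126.48 - 106.93.126.55) does not contain 106.93.126.59
  106.93.126.32/28 (106.93.126.32 - 106.93.126.47) does not contain 106.93.126.59
  106.93.126.0/27 (106.93.126.0 - 106.93.126.31) does not contain 106.93.126.59
Longest matching prefix is /24 -> next hop 205.159.250.237.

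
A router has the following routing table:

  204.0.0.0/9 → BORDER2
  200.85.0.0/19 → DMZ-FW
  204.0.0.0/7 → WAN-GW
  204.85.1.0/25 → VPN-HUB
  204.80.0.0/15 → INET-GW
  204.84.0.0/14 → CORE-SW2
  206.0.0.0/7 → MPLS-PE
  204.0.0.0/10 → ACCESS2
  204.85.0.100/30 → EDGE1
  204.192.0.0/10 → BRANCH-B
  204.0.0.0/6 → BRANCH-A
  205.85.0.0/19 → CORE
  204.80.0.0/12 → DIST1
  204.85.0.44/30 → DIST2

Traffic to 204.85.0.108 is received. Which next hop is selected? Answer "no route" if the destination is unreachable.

CORE-SW2

Routes whose prefix contains 204.85.0.108:
  204.0.0.0/6 (204.0.0.0 - 207.255.255.255) -> BRANCH-A
  204.0.0.0/7 (204.0.0.0 - 205.255.255.255) -> WAN-GW
  204.0.0.0/9 (204.0.0.0 - 204.127.255.255) -> BORDER2
  204.80.0.0/12 (204.80.0.0 - 204.95.255.255) -> DIST1
  204.84.0.0/14 (204.84.0.0 - 204.87.255.255) -> CORE-SW2
More-specific entries that do NOT match:
  204.85.0.100/30 (204.85.0.100 - 204.85.0.103) does not contain 204.85.0.108
  204.85.0.44/30 (204.85.0.44 - 204.85.0.47) does not contain 204.85.0.108
  204.85.1.0/25 (204.85.1.0 - 204.85.1.127) does not contain 204.85.0.108
  200.85.0.0/19 (200.85.0.0 - 200.85.31.255) does not contain 204.85.0.108
  205.85.0.0/19 (205.85.0.0 - 205.85.31.255) does not contain 204.85.0.108
  204.80.0.0/15 (204.80.0.0 - 204.81.255.255) does not contain 204.85.0.108
Longest matching prefix is /14 -> next hop CORE-SW2.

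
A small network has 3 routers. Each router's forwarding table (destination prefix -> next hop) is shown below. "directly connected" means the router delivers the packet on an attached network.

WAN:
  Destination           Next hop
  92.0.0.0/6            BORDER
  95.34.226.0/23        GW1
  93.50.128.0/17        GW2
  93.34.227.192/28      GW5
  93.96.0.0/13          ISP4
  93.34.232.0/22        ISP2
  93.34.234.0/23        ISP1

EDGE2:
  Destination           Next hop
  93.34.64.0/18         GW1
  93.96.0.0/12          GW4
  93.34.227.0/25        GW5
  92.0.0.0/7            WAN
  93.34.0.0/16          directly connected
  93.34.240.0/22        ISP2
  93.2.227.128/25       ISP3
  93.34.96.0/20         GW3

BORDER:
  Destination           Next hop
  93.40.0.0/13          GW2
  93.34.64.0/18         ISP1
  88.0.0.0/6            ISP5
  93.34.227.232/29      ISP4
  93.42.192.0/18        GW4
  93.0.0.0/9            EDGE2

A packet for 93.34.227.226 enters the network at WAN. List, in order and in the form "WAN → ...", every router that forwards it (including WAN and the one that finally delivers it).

WAN → BORDER → EDGE2

At WAN: longest match for 93.34.227.226 is 92.0.0.0/6 -> BORDER
At BORDER: longest match for 93.34.227.226 is 93.0.0.0/9 -> EDGE2
At EDGE2: longest match for 93.34.227.226 is 93.34.0.0/16 -> directly connected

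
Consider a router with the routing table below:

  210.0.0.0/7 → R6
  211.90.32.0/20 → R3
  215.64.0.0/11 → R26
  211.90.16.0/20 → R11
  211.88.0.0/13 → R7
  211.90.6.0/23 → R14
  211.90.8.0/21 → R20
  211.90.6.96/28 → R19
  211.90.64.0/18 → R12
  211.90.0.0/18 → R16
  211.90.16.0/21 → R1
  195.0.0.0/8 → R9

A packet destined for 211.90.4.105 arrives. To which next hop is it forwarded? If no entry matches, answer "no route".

Routes whose prefix contains 211.90.4.105:
  210.0.0.0/7 (210.0.0.0 - 211.255.255.255) -> R6
  211.88.0.0/13 (211.88.0.0 - 211.95.255.255) -> R7
  211.90.0.0/18 (211.90.0.0 - 211.90.63.255) -> R16
More-specific entries that do NOT match:
  211.90.6.96/28 (211.90.6.96 - 211.90.6.111) does not contain 211.90.4.105
  211.90.6.0/23 (211.90.6.0 - 211.90.7.255) does not contain 211.90.4.105
  211.90.8.0/21 (211.90.8.0 - 211.90.15.255) does not contain 211.90.4.105
  211.90.16.0/21 (211.90.16.0 - 211.90.23.255) does not contain 211.90.4.105
  211.90.32.0/20 (211.90.32.0 - 211.90.47.255) does not contain 211.90.4.105
  211.90.16.0/20 (211.90.16.0 - 211.90.31.255) does not contain 211.90.4.105
Longest matching prefix is /18 -> next hop R16.

R16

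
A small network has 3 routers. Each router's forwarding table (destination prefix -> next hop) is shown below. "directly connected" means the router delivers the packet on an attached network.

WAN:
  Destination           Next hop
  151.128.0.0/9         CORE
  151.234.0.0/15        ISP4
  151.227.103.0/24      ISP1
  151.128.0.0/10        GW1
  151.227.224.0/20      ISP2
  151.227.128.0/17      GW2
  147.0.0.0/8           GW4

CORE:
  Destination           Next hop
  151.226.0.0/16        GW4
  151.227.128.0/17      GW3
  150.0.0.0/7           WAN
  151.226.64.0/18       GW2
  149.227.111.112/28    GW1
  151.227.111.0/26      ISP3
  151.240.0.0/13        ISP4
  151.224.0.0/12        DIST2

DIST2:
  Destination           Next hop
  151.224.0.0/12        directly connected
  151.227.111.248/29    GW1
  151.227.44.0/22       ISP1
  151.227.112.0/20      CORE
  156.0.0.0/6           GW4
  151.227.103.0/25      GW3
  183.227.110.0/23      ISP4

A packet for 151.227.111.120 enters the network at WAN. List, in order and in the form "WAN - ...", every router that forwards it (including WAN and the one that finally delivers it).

At WAN: longest match for 151.227.111.120 is 151.128.0.0/9 -> CORE
At CORE: longest match for 151.227.111.120 is 151.224.0.0/12 -> DIST2
At DIST2: longest match for 151.227.111.120 is 151.224.0.0/12 -> directly connected

WAN - CORE - DIST2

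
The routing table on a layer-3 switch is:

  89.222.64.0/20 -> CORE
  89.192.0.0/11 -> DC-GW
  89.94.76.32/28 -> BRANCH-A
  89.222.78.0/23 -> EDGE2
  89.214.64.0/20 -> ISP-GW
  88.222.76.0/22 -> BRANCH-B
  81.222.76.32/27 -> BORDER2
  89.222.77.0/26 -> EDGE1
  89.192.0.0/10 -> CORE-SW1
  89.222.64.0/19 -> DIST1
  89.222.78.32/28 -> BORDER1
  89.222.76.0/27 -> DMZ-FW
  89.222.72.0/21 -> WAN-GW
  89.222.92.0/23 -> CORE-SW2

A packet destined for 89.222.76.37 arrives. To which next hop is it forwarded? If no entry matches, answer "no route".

WAN-GW

Routes whose prefix contains 89.222.76.37:
  89.192.0.0/10 (89.192.0.0 - 89.255.255.255) -> CORE-SW1
  89.192.0.0/11 (89.192.0.0 - 89.223.255.255) -> DC-GW
  89.222.64.0/19 (89.222.64.0 - 89.222.95.255) -> DIST1
  89.222.64.0/20 (89.222.64.0 - 89.222.79.255) -> CORE
  89.222.72.0/21 (89.222.72.0 - 89.222.79.255) -> WAN-GW
More-specific entries that do NOT match:
  89.94.76.32/28 (89.94.76.32 - 89.94.76.47) does not contain 89.222.76.37
  89.222.78.32/28 (89.222.78.32 - 89.222.78.47) does not contain 89.222.76.37
  81.222.76.32/27 (81.222.76.32 - 81.222.76.63) does not contain 89.222.76.37
  89.222.76.0/27 (89.222.76.0 - 89.222.76.31) does not contain 89.222.76.37
  89.222.77.0/26 (89.222.77.0 - 89.222.77.63) does not contain 89.222.76.37
  89.222.78.0/23 (89.222.78.0 - 89.222.79.255) does not contain 89.222.76.37
  89.222.92.0/23 (89.222.92.0 - 89.222.93.255) does not contain 89.222.76.37
  88.222.76.0/22 (88.222.76.0 - 88.222.79.255) does not contain 89.222.76.37
Longest matching prefix is /21 -> next hop WAN-GW.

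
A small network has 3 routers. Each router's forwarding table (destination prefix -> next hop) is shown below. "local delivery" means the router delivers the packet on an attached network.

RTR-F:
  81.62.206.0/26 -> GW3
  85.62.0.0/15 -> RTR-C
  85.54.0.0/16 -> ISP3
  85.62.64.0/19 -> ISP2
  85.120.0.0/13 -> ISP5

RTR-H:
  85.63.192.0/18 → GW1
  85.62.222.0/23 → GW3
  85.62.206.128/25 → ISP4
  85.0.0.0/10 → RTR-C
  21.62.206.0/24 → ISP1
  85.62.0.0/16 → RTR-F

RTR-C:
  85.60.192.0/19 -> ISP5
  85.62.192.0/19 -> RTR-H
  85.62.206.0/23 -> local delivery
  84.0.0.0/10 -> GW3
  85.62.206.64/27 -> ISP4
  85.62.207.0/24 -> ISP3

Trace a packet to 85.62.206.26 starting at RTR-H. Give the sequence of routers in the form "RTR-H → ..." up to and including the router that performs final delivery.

At RTR-H: longest match for 85.62.206.26 is 85.62.0.0/16 -> RTR-F
At RTR-F: longest match for 85.62.206.26 is 85.62.0.0/15 -> RTR-C
At RTR-C: longest match for 85.62.206.26 is 85.62.206.0/23 -> local delivery

RTR-H → RTR-F → RTR-C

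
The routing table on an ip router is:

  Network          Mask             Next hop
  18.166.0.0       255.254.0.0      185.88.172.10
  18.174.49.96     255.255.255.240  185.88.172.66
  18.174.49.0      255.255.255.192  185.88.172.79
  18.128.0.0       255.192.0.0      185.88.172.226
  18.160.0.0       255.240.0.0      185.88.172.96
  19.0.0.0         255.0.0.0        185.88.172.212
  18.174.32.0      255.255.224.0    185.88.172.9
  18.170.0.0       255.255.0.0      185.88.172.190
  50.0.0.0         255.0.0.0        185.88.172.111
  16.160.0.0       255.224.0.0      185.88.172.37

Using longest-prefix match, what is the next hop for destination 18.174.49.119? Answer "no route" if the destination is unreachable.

Routes whose prefix contains 18.174.49.119:
  18.128.0.0/10 (18.128.0.0 - 18.191.255.255) -> 185.88.172.226
  18.160.0.0/12 (18.160.0.0 - 18.175.255.255) -> 185.88.172.96
  18.174.32.0/19 (18.174.32.0 - 18.174.63.255) -> 185.88.172.9
More-specific entries that do NOT match:
  18.174.49.96/28 (18.174.49.96 - 18.174.49.111) does not contain 18.174.49.119
  18.174.49.0/26 (18.174.49.0 - 18.174.49.63) does not contain 18.174.49.119
Longest matching prefix is /19 -> next hop 185.88.172.9.

185.88.172.9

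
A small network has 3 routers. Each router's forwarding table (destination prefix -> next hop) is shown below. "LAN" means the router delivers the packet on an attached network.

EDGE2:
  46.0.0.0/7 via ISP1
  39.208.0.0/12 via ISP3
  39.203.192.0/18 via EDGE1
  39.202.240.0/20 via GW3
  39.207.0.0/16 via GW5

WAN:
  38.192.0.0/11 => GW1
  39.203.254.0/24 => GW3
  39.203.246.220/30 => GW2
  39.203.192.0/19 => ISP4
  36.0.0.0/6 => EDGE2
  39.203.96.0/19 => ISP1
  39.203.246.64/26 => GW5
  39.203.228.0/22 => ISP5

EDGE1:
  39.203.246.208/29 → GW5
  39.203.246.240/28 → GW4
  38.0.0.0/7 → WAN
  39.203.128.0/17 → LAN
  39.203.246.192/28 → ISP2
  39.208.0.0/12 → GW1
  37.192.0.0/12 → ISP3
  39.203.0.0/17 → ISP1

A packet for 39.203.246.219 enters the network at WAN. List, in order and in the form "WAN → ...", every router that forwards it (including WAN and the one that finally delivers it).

At WAN: longest match for 39.203.246.219 is 36.0.0.0/6 -> EDGE2
At EDGE2: longest match for 39.203.246.219 is 39.203.192.0/18 -> EDGE1
At EDGE1: longest match for 39.203.246.219 is 39.203.128.0/17 -> LAN

WAN → EDGE2 → EDGE1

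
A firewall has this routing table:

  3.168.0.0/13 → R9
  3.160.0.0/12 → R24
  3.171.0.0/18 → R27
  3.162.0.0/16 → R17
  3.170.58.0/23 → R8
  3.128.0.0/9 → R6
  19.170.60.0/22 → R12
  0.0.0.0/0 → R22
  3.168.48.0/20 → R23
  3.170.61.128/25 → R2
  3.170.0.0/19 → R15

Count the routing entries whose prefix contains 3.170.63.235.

4

Prefixes containing 3.170.63.235:
  0.0.0.0/0 (default, matches everything)
  3.128.0.0/9 (3.128.0.0 - 3.255.255.255)
  3.160.0.0/12 (3.160.0.0 - 3.175.255.255)
  3.168.0.0/13 (3.168.0.0 - 3.175.255.255)
Total matching entries: 4.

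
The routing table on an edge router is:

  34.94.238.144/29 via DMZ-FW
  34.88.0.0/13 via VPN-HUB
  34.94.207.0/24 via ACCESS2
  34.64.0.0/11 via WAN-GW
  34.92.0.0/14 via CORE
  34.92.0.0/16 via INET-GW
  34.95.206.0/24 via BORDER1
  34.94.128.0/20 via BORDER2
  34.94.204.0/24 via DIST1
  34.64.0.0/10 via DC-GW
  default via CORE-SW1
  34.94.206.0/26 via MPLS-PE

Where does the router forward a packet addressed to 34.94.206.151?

CORE

Routes whose prefix contains 34.94.206.151:
  0.0.0.0/0 (default, matches everything) -> CORE-SW1
  34.64.0.0/10 (34.64.0.0 - 34.127.255.255) -> DC-GW
  34.64.0.0/11 (34.64.0.0 - 34.95.255.255) -> WAN-GW
  34.88.0.0/13 (34.88.0.0 - 34.95.255.255) -> VPN-HUB
  34.92.0.0/14 (34.92.0.0 - 34.95.255.255) -> CORE
More-specific entries that do NOT match:
  34.94.238.144/29 (34.94.238.144 - 34.94.238.151) does not contain 34.94.206.151
  34.94.206.0/26 (34.94.206.0 - 34.94.206.63) does not contain 34.94.206.151
  34.94.207.0/24 (34.94.207.0 - 34.94.207.255) does not contain 34.94.206.151
  34.95.206.0/24 (34.95.206.0 - 34.95.206.255) does not contain 34.94.206.151
  34.94.204.0/24 (34.94.204.0 - 34.94.204.255) does not contain 34.94.206.151
  34.94.128.0/20 (34.94.128.0 - 34.94.143.255) does not contain 34.94.206.151
  34.92.0.0/16 (34.92.0.0 - 34.92.255.255) does not contain 34.94.206.151
Longest matching prefix is /14 -> next hop CORE.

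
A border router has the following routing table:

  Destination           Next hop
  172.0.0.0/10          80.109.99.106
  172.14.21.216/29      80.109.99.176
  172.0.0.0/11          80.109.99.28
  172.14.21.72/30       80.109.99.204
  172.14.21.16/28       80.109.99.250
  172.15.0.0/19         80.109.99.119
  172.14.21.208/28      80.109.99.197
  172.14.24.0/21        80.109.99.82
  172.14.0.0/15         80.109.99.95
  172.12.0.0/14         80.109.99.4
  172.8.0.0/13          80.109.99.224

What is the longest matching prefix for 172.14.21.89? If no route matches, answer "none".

Entries matching 172.14.21.89:
  172.0.0.0/10 (172.0.0.0 - 172.63.255.255)
  172.0.0.0/11 (172.0.0.0 - 172.31.255.255)
  172.8.0.0/13 (172.8.0.0 - 172.15.255.255)
  172.12.0.0/14 (172.12.0.0 - 172.15.255.255)
  172.14.0.0/15 (172.14.0.0 - 172.15.255.255)
Most specific is 172.14.0.0/15.

172.14.0.0/15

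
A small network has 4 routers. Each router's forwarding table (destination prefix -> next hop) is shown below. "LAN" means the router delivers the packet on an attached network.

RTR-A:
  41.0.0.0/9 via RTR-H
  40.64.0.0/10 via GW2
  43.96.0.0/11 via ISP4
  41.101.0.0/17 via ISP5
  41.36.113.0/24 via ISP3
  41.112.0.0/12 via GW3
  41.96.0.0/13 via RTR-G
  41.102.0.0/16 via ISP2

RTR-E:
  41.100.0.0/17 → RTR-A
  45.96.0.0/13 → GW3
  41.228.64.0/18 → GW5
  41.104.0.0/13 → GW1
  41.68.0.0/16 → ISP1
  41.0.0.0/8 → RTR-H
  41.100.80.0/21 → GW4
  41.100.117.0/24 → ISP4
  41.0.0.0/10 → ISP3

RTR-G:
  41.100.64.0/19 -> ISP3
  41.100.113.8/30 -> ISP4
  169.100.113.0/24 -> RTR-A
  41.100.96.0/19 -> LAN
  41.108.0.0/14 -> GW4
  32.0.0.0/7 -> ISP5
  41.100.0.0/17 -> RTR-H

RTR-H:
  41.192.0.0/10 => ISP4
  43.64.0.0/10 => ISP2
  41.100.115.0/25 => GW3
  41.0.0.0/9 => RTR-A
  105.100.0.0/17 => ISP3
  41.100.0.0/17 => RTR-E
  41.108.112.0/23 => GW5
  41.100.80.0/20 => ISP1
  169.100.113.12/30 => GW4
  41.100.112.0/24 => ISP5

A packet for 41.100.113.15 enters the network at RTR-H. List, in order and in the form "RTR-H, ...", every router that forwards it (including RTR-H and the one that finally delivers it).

RTR-H, RTR-E, RTR-A, RTR-G

At RTR-H: longest match for 41.100.113.15 is 41.100.0.0/17 -> RTR-E
At RTR-E: longest match for 41.100.113.15 is 41.100.0.0/17 -> RTR-A
At RTR-A: longest match for 41.100.113.15 is 41.96.0.0/13 -> RTR-G
At RTR-G: longest match for 41.100.113.15 is 41.100.96.0/19 -> LAN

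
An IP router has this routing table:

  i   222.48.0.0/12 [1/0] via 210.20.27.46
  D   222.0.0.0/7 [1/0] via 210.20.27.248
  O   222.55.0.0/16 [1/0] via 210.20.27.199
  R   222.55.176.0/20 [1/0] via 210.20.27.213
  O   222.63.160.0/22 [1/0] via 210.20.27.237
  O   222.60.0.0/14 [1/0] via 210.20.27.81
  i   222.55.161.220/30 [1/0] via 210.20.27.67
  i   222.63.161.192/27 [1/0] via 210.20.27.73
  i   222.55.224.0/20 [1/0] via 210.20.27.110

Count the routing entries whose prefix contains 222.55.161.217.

Prefixes containing 222.55.161.217:
  222.0.0.0/7 (222.0.0.0 - 223.255.255.255)
  222.48.0.0/12 (222.48.0.0 - 222.63.255.255)
  222.55.0.0/16 (222.55.0.0 - 222.55.255.255)
Total matching entries: 3.

3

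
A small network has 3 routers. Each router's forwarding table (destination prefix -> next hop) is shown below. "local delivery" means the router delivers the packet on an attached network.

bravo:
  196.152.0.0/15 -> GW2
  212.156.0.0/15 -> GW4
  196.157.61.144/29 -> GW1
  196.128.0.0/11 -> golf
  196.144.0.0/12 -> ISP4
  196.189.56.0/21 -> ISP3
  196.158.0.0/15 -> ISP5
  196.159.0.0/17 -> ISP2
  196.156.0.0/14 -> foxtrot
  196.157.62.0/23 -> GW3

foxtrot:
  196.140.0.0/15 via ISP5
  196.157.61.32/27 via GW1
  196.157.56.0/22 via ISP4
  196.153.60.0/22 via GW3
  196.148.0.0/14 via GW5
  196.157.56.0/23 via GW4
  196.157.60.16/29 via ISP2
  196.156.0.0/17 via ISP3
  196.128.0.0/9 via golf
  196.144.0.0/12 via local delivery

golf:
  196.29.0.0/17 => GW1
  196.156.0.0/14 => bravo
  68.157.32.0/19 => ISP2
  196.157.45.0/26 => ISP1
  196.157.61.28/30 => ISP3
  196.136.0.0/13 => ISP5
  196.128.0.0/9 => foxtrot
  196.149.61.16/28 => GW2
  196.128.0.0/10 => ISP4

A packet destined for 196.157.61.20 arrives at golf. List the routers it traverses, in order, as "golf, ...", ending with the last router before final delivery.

At golf: longest match for 196.157.61.20 is 196.156.0.0/14 -> bravo
At bravo: longest match for 196.157.61.20 is 196.156.0.0/14 -> foxtrot
At foxtrot: longest match for 196.157.61.20 is 196.144.0.0/12 -> local delivery

golf, bravo, foxtrot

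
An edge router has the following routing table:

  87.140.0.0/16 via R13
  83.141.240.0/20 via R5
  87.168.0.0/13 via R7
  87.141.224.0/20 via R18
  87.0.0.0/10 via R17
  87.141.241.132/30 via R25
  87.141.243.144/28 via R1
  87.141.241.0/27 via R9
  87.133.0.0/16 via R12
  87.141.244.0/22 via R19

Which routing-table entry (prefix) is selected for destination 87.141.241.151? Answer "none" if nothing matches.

87.141.241.151 is outside every listed prefix and there is no default route.

none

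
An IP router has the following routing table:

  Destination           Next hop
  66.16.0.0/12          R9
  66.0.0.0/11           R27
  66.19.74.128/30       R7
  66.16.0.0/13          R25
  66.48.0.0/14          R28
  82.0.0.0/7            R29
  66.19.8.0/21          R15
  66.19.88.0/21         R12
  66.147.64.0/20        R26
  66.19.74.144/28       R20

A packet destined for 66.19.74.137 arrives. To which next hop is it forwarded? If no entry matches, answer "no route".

R25

Routes whose prefix contains 66.19.74.137:
  66.0.0.0/11 (66.0.0.0 - 66.31.255.255) -> R27
  66.16.0.0/12 (66.16.0.0 - 66.31.255.255) -> R9
  66.16.0.0/13 (66.16.0.0 - 66.23.255.255) -> R25
More-specific entries that do NOT match:
  66.19.74.128/30 (66.19.74.128 - 66.19.74.131) does not contain 66.19.74.137
  66.19.74.144/28 (66.19.74.144 - 66.19.74.159) does not contain 66.19.74.137
  66.19.8.0/21 (66.19.8.0 - 66.19.15.255) does not contain 66.19.74.137
  66.19.88.0/21 (66.19.88.0 - 66.19.95.255) does not contain 66.19.74.137
  66.147.64.0/20 (66.147.64.0 - 66.147.79.255) does not contain 66.19.74.137
  66.48.0.0/14 (66.48.0.0 - 66.51.255.255) does not contain 66.19.74.137
Longest matching prefix is /13 -> next hop R25.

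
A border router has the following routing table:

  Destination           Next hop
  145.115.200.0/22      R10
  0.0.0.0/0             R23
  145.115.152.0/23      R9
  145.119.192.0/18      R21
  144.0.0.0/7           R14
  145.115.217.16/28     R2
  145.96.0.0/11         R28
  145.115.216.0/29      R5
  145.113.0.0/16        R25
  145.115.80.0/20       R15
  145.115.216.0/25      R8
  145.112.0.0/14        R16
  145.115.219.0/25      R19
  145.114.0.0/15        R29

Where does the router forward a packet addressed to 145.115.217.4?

R29

Routes whose prefix contains 145.115.217.4:
  0.0.0.0/0 (default, matches everything) -> R23
  144.0.0.0/7 (144.0.0.0 - 145.255.255.255) -> R14
  145.96.0.0/11 (145.96.0.0 - 145.127.255.255) -> R28
  145.112.0.0/14 (145.112.0.0 - 145.115.255.255) -> R16
  145.114.0.0/15 (145.114.0.0 - 145.115.255.255) -> R29
More-specific entries that do NOT match:
  145.115.216.0/29 (145.115.216.0 - 145.115.216.7) does not contain 145.115.217.4
  145.115.217.16/28 (145.115.217.16 - 145.115.217.31) does not contain 145.115.217.4
  145.115.216.0/25 (145.115.216.0 - 145.115.216.127) does not contain 145.115.217.4
  145.115.219.0/25 (145.115.219.0 - 145.115.219.127) does not contain 145.115.217.4
  145.115.152.0/23 (145.115.152.0 - 145.115.153.255) does not contain 145.115.217.4
  145.115.200.0/22 (145.115.200.0 - 145.115.203.255) does not contain 145.115.217.4
  145.115.80.0/20 (145.115.80.0 - 145.115.95.255) does not contain 145.115.217.4
  145.119.192.0/18 (145.119.192.0 - 145.119.255.255) does not contain 145.115.217.4
  145.113.0.0/16 (145.113.0.0 - 145.113.255.255) does not contain 145.115.217.4
Longest matching prefix is /15 -> next hop R29.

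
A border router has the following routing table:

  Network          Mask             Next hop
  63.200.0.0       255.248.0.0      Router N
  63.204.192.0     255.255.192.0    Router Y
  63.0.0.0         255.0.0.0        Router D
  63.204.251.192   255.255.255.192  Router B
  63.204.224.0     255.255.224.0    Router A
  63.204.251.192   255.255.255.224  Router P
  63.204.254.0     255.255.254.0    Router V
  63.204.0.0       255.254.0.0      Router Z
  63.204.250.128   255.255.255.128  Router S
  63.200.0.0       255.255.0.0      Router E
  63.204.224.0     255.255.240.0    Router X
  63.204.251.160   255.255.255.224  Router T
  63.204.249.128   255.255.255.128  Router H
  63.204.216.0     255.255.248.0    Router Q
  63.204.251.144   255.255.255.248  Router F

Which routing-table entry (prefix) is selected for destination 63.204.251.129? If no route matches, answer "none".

Entries matching 63.204.251.129:
  63.0.0.0/8 (63.0.0.0 - 63.255.255.255)
  63.200.0.0/13 (63.200.0.0 - 63.207.255.255)
  63.204.0.0/15 (63.204.0.0 - 63.205.255.255)
  63.204.192.0/18 (63.204.192.0 - 63.204.255.255)
  63.204.224.0/19 (63.204.224.0 - 63.204.255.255)
Most specific is 63.204.224.0/19.

63.204.224.0/19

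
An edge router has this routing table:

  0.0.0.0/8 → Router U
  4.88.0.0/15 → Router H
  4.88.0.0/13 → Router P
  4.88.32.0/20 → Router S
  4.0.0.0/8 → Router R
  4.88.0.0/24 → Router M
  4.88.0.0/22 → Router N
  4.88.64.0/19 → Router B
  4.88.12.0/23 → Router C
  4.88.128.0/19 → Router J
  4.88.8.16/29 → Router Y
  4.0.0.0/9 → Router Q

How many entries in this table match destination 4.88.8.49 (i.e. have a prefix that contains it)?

4

Prefixes containing 4.88.8.49:
  4.0.0.0/8 (4.0.0.0 - 4.255.255.255)
  4.0.0.0/9 (4.0.0.0 - 4.127.255.255)
  4.88.0.0/13 (4.88.0.0 - 4.95.255.255)
  4.88.0.0/15 (4.88.0.0 - 4.89.255.255)
Total matching entries: 4.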